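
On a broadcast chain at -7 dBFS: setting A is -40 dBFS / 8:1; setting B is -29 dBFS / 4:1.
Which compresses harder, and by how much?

A: 33 dB over, compressed to 4.125 dB over, so 28.875 dB of GR.
B: 22 dB over, compressed to 5.5 dB over, so 16.5 dB of GR.
Difference: 12.375 dB in favour of A.

A, by 12.375 dB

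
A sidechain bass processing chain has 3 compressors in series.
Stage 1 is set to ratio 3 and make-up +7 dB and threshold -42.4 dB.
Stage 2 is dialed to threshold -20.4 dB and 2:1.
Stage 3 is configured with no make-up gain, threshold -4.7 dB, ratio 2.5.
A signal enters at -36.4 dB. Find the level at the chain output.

-33.4 dB

Stage 1: overshoot 6 dB → 6/3 = 2 dB → -40.4 dB; +7 dB make-up → -33.4 dB.
Stage 2: -33.4 dB ≤ -20.4 dB, so stage 2 doesn't engage; output -33.4 dB.
Stage 3: below threshold (-33.4 ≤ -4.7); passes unchanged; output -33.4 dB.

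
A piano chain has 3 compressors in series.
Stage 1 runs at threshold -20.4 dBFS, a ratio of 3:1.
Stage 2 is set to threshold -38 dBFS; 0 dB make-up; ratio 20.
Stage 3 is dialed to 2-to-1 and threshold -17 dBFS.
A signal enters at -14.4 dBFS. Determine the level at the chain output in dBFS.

Stage 1: -14.4 dBFS is 6 dB over -20.4 dBFS; at 3:1 that becomes 2 dB over, giving -18.4 dBFS.
Stage 2: -18.4 dBFS is 19.6 dB over -38 dBFS; at 20:1 that becomes 0.98 dB over, giving -37.02 dBFS.
Stage 3: below threshold (-37.02 ≤ -17); passes unchanged; output -37.02 dBFS.

-37.02 dBFS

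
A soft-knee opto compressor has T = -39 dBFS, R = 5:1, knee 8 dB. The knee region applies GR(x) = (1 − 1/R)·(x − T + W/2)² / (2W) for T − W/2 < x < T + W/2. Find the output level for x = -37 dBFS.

x − T + W/2 = -37 − (-39) + 4 = 6.
GR = (1 − 1/5) × 6² / 16 = 0.8 × 36 / 16 = 1.8 dB.
Output = -37 − 1.8 = -38.8 dBFS.

-38.8 dBFS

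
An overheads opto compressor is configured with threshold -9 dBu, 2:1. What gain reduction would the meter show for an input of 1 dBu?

5 dB

Overshoot = 1 − (-9) = 10 dB.
At 2:1, output sits 10/2 = 5 dB above threshold.
GR = overshoot in − overshoot out = 10 − 5 = 5 dB.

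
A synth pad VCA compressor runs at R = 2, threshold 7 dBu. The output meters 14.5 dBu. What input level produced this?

22 dBu

Post-compression overshoot = 14.5 − 7 = 7.5 dB.
Undo the ratio: input overshoot = 7.5 × 2 = 15 dB, giving input = 22 dBu.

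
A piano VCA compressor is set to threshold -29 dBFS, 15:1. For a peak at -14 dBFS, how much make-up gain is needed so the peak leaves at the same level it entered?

The peak compresses to -29 + 15/15 = -28 dBFS.
To reach -14 dBFS requires -14 − (-28) = 14 dB of make-up.

14 dB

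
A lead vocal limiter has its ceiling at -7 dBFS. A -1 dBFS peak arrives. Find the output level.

-7 dBFS

The limiter clamps the peak to its -7 dBFS ceiling.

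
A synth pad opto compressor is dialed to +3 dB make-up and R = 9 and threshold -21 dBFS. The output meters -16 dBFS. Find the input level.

-3 dBFS

Stripping the +3 dB make-up gives -19 dBFS at the gain stage.
The compressed level sits -19 − (-21) = 2 dB over threshold.
Undo the ratio: input overshoot = 2 × 9 = 18 dB, giving input = -3 dBFS.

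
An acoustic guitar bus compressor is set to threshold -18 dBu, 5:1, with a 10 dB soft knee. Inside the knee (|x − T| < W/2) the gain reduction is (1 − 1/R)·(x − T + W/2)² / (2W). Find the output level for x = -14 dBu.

x − T + W/2 = -14 − (-18) + 5 = 9.
GR = (1 − 1/5) × 9² / 20 = 0.8 × 81 / 20 = 3.24 dB.
Output = -14 − 3.24 = -17.24 dBu.

-17.24 dBu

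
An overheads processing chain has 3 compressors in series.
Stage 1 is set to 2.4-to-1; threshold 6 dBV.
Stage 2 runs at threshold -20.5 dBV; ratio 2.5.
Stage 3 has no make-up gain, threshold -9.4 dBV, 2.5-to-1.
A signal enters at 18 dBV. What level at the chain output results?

-8.8 dBV

Stage 1: 12 dB above 6 dBV, reduced 2.4:1 to 5 dB above → 11 dBV.
Stage 2: 11 dBV is 31.5 dB over -20.5 dBV; at 2.5:1 that becomes 12.6 dB over, giving -7.9 dBV.
Stage 3: 1.5 dB above -9.4 dBV, reduced 2.5:1 to 0.6 dB above → -8.8 dBV.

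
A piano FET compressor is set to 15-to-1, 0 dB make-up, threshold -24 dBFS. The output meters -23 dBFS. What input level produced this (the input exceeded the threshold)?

-9 dBFS

Post-compression overshoot = -23 − (-24) = 1 dB.
Undo the ratio: input overshoot = 1 × 15 = 15 dB, giving input = -9 dBFS.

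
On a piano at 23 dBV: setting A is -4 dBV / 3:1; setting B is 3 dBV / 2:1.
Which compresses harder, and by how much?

A, by 8 dB

A: GR = 27 − 27/3 = 18 dB.
B: GR = 20 − 20/2 = 10 dB.
A applies 8 dB more gain reduction.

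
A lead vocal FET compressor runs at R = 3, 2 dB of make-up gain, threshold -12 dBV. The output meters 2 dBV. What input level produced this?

Before make-up, the level was 2 − 2 = 0 dBV.
The compressed level sits 0 − (-12) = 12 dB over threshold.
Input overshoot = R × output overshoot = 36 dB → input = -12 + 36 = 24 dBV.

24 dBV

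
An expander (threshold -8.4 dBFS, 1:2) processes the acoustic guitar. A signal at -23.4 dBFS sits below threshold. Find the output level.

The input is 15 dB below the -8.4 dBFS threshold.
A 1:2 expander multiplies undershoot by 2: 15 × 2 = 30 dB below threshold.
Output = -8.4 − 30 = -38.4 dBFS.

-38.4 dBFS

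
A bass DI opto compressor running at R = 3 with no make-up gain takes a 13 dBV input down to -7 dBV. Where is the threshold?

-17 dBV

Input is 30 dB above T (since output overshoot × R = input overshoot: (-7 − T)·3 = 13 − T gives T = -17 dBV).
Check: -17 + (13 − (-17))/3 = -17 + 10 = -7 dBV. ✓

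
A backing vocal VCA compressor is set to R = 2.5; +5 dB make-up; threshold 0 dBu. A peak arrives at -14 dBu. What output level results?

-9 dBu

-14 dBu is 14 dB below the 0 dBu threshold, so no gain reduction is applied.
Make-up gain adds 5 dB: -14 + 5 = -9 dBu.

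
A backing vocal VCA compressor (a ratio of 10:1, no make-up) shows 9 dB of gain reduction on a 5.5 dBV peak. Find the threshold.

-4.5 dBV

Input is 10 dB above T (since output overshoot × R = input overshoot: (-3.5 − T)·10 = 5.5 − T gives T = -4.5 dBV).
Check: -4.5 + (5.5 − (-4.5))/10 = -4.5 + 1 = -3.5 dBV. ✓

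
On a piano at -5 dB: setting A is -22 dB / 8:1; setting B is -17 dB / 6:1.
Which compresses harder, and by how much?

A, by 4.875 dB

A: overshoot 17 dB → output overshoot 2.125 dB → GR 14.875 dB.
B: overshoot 12 dB → output overshoot 2 dB → GR 10 dB.
Difference: 4.875 dB in favour of A.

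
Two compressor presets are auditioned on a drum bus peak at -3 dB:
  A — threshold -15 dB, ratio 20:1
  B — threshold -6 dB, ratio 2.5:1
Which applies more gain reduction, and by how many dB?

A: overshoot 12 dB → output overshoot 0.6 dB → GR 11.4 dB.
B: overshoot 3 dB → output overshoot 1.2 dB → GR 1.8 dB.
A applies 9.6 dB more gain reduction.

A, by 9.6 dB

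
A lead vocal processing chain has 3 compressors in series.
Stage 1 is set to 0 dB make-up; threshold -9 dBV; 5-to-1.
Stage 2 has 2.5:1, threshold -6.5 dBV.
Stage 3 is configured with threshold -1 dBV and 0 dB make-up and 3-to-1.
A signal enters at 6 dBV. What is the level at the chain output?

Stage 1: 6 dBV is 15 dB over -9 dBV; at 5:1 that becomes 3 dB over, giving -6 dBV.
Stage 2: -6 dBV is 0.5 dB over -6.5 dBV; at 2.5:1 that becomes 0.2 dB over, giving -6.3 dBV.
Stage 3: below threshold (-6.3 ≤ -1); passes unchanged; output -6.3 dBV.

-6.3 dBV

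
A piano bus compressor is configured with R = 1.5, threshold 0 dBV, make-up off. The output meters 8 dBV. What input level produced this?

The compressed level sits 8 − 0 = 8 dB over threshold.
Before 1.5:1 compression the overshoot was 8 × 1.5 = 12 dB, so input = 0 + 12 = 12 dBV.

12 dBV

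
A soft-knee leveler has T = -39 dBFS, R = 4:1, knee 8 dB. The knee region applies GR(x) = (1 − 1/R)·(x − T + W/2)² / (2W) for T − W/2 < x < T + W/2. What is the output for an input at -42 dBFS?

-42.046875 dBFS

x − T + W/2 = -42 − (-39) + 4 = 1.
GR = (1 − 1/4) × 1² / 16 = 0.75 × 1 / 16 = 0.046875 dB.
Output = -42 − 0.046875 = -42.046875 dBFS.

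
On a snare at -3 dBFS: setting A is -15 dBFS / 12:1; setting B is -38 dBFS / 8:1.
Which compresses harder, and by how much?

B, by 19.625 dB

A: overshoot 12 dB → output overshoot 1 dB → GR 11 dB.
B: overshoot 35 dB → output overshoot 4.375 dB → GR 30.625 dB.
B applies 19.625 dB more gain reduction.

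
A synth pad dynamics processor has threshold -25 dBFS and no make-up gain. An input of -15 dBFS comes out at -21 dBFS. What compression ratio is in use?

2.5:1

Input overshoot = -15 − (-25) = 10 dB; output overshoot = -21 − (-25) = 4 dB.
Ratio = 10 / 4 = 2.5.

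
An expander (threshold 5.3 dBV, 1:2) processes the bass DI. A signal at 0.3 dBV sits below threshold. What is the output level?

-4.7 dBV

Below threshold, a 1:2 expander applies gain = (2−1)×(T − x) of attenuation.
(2−1) × 5 = 5 dB, so output = 0.3 − 5 = -4.7 dBV.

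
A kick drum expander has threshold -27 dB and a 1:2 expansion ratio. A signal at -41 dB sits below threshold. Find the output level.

-55 dB

Below threshold, a 1:2 expander applies gain = (2−1)×(T − x) of attenuation.
(2−1) × 14 = 14 dB, so output = -41 − 14 = -55 dB.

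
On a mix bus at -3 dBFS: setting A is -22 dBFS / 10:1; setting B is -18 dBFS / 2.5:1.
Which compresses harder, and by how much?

A: GR = 19 − 19/10 = 17.1 dB.
B: GR = 15 − 15/2.5 = 9 dB.
A reduces 8.1 dB more.

A, by 8.1 dB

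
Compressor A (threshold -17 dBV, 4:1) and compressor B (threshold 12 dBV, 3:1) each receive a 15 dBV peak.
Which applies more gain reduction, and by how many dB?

A: GR = 32 − 32/4 = 24 dB.
B: GR = 3 − 3/3 = 2 dB.
Difference: 22 dB in favour of A.

A, by 22 dB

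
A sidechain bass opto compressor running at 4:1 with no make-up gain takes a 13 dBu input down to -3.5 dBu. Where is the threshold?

-9 dBu

Let T be the threshold. Output overshoot = (input overshoot)/R, so -3.5 − T = (13 − T)/4.
4·(-3.5 − T) = 13 − T → 3·T = -14 − 13 = -27.
T = -27/3 = -9 dBu.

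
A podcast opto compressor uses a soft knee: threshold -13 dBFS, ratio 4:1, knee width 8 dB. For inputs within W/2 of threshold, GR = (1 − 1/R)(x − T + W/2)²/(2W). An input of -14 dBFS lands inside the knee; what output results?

x − T + W/2 = -14 − (-13) + 4 = 3.
GR = (1 − 1/4) × 3² / 16 = 0.75 × 9 / 16 = 0.421875 dB.
Output = -14 − 0.421875 = -14.421875 dBFS.

-14.421875 dBFS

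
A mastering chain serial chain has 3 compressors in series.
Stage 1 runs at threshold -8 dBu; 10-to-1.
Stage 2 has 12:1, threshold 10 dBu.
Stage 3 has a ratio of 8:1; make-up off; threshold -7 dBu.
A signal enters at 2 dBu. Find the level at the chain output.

Stage 1: 10 dB above -8 dBu, reduced 10:1 to 1 dB above → -7 dBu.
Stage 2: -7 dBu is at or below the 10 dBu threshold — no compression; output -7 dBu.
Stage 3: -7 dBu is at or below the -7 dBu threshold — no compression; output -7 dBu.

-7 dBu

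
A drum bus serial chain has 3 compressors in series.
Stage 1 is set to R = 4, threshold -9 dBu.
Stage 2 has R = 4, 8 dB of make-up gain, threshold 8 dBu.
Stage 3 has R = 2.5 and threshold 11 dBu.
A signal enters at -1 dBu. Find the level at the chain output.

Stage 1: overshoot 8 dB → 8/4 = 2 dB → -7 dBu.
Stage 2: below threshold (-7 ≤ 8); passes unchanged; make-up brings it to 1 dBu.
Stage 3: 1 dBu ≤ 11 dBu, so stage 3 doesn't engage; output 1 dBu.

1 dBu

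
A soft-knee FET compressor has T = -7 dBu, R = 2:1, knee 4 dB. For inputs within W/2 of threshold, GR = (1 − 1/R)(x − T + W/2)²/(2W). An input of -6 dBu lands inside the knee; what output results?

-6.5625 dBu

x − T + W/2 = -6 − (-7) + 2 = 3.
GR = (1 − 1/2) × 3² / 8 = 0.5 × 9 / 8 = 0.5625 dB.
Output = -6 − 0.5625 = -6.5625 dBu.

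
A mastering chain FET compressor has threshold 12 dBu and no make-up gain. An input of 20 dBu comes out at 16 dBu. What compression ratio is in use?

Input overshoot = 20 − 12 = 8 dB; output overshoot = 16 − 12 = 4 dB.
Ratio = 8 / 4 = 2.

2:1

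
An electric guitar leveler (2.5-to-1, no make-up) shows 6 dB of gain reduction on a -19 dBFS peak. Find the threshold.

Input is 10 dB above T (since output overshoot × R = input overshoot: (-25 − T)·2.5 = -19 − T gives T = -29 dBFS).
Check: -29 + (-19 − (-29))/2.5 = -29 + 4 = -25 dBFS. ✓

-29 dBFS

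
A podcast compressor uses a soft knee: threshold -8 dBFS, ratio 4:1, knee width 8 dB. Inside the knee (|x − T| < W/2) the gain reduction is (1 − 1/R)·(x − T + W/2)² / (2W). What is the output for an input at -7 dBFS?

-8.171875 dBFS

x − T + W/2 = -7 − (-8) + 4 = 5.
GR = (1 − 1/4) × 5² / 16 = 0.75 × 25 / 16 = 1.171875 dB.
Output = -7 − 1.171875 = -8.171875 dBFS.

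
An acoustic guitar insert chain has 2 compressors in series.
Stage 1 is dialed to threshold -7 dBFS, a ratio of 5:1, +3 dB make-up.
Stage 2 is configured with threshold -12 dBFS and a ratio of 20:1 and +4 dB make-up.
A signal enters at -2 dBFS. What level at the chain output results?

-7.55 dBFS

Stage 1: -2 dBFS is 5 dB over -7 dBFS; at 5:1 that becomes 1 dB over, giving -6 dBFS; +3 dB make-up → -3 dBFS.
Stage 2: 9 dB above -12 dBFS, reduced 20:1 to 0.45 dB above → -11.55 dBFS; +4 dB make-up → -7.55 dBFS.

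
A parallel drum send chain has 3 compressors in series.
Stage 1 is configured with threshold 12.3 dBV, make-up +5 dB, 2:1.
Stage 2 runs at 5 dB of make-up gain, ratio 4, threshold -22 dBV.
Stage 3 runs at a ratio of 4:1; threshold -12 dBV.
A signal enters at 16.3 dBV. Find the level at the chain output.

Stage 1: overshoot 4 dB → 4/2 = 2 dB → 14.3 dBV; +5 dB make-up → 19.3 dBV.
Stage 2: 19.3 dBV is 41.3 dB over -22 dBV; at 4:1 that becomes 10.325 dB over, giving -11.675 dBV; +5 dB make-up → -6.675 dBV.
Stage 3: -6.675 dBV is 5.325 dB over -12 dBV; at 4:1 that becomes 1.33125 dB over, giving -10.66875 dBV.

-10.66875 dBV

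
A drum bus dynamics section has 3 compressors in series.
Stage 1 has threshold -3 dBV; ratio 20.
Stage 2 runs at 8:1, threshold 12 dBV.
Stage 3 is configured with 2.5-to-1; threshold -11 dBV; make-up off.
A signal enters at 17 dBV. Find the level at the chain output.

Stage 1: overshoot 20 dB → 20/20 = 1 dB → -2 dBV.
Stage 2: -2 dBV ≤ 12 dBV, so stage 2 doesn't engage; output -2 dBV.
Stage 3: overshoot 9 dB → 9/2.5 = 3.6 dB → -7.4 dBV.

-7.4 dBV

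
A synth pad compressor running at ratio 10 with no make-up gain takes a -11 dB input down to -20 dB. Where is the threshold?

-21 dB

Input is 10 dB above T (since output overshoot × R = input overshoot: (-20 − T)·10 = -11 − T gives T = -21 dB).
Check: -21 + (-11 − (-21))/10 = -21 + 1 = -20 dB. ✓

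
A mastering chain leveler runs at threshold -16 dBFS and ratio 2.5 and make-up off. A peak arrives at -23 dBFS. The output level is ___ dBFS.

-23 dBFS is 7 dB below the -16 dBFS threshold, so no gain reduction is applied.
Output = input = -23 dBFS.

-23 dBFS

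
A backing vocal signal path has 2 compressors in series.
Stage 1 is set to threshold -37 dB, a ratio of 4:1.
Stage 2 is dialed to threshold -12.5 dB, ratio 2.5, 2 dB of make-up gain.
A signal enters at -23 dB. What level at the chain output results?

Stage 1: overshoot 14 dB → 14/4 = 3.5 dB → -33.5 dB.
Stage 2: -33.5 dB is at or below the -12.5 dB threshold — no compression; make-up brings it to -31.5 dB.

-31.5 dB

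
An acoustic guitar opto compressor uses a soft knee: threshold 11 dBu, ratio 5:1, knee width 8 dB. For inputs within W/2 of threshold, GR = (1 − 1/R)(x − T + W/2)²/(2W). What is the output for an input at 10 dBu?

x − T + W/2 = 10 − 11 + 4 = 3.
GR = (1 − 1/5) × 3² / 16 = 0.8 × 9 / 16 = 0.45 dB.
Output = 10 − 0.45 = 9.55 dBu.

9.55 dBu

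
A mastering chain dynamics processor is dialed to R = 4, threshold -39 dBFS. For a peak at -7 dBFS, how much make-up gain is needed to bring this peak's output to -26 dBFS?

5 dB

Overshoot 32 dB → 32/4 = 8 dB after compression, so the compressed level is -39 + 8 = -31 dBFS.
Make-up = target − compressed = -26 − (-31) = 5 dB.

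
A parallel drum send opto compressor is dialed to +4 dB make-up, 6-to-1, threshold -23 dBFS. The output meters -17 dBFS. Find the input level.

Stripping the +4 dB make-up gives -21 dBFS at the gain stage.
Post-compression overshoot = -21 − (-23) = 2 dB.
Undo the ratio: input overshoot = 2 × 6 = 12 dB, giving input = -11 dBFS.

-11 dBFS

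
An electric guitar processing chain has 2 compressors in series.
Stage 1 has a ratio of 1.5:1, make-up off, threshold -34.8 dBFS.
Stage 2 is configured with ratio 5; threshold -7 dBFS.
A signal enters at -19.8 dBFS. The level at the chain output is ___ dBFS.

-24.8 dBFS

Stage 1: -19.8 dBFS is 15 dB over -34.8 dBFS; at 1.5:1 that becomes 10 dB over, giving -24.8 dBFS.
Stage 2: -24.8 dBFS ≤ -7 dBFS, so stage 2 doesn't engage; output -24.8 dBFS.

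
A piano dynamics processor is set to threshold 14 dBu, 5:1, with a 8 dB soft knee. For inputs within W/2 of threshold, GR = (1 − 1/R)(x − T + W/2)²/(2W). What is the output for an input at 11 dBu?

10.95 dBu

x − T + W/2 = 11 − 14 + 4 = 1.
GR = (1 − 1/5) × 1² / 16 = 0.8 × 1 / 16 = 0.05 dB.
Output = 11 − 0.05 = 10.95 dBu.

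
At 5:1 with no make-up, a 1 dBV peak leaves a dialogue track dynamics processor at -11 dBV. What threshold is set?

-14 dBV

Input is 15 dB above T (since output overshoot × R = input overshoot: (-11 − T)·5 = 1 − T gives T = -14 dBV).
Check: -14 + (1 − (-14))/5 = -14 + 3 = -11 dBV. ✓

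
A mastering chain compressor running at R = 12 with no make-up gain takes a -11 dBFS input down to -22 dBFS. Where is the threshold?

Let T be the threshold. Output overshoot = (input overshoot)/R, so -22 − T = (-11 − T)/12.
12·(-22 − T) = -11 − T → 11·T = -264 − (-11) = -253.
T = -253/11 = -23 dBFS.

-23 dBFS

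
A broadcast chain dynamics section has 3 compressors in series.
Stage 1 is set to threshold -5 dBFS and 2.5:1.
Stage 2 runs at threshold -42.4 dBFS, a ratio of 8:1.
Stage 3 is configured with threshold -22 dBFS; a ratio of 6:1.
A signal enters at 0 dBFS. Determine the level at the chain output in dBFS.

-37.475 dBFS

Stage 1: 5 dB above -5 dBFS, reduced 2.5:1 to 2 dB above → -3 dBFS.
Stage 2: -3 dBFS is 39.4 dB over -42.4 dBFS; at 8:1 that becomes 4.925 dB over, giving -37.475 dBFS.
Stage 3: -37.475 dBFS ≤ -22 dBFS, so stage 3 doesn't engage; output -37.475 dBFS.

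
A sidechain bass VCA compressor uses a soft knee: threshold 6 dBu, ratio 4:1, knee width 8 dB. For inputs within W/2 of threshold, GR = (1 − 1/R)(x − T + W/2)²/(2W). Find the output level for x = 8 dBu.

6.3125 dBu

x − T + W/2 = 8 − 6 + 4 = 6.
GR = (1 − 1/4) × 6² / 16 = 0.75 × 36 / 16 = 1.6875 dB.
Output = 8 − 1.6875 = 6.3125 dBu.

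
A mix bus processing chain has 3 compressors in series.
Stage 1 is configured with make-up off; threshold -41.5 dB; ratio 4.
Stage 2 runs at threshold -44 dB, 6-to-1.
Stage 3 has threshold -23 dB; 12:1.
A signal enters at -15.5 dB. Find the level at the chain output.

Stage 1: 26 dB above -41.5 dB, reduced 4:1 to 6.5 dB above → -35 dB.
Stage 2: 9 dB above -44 dB, reduced 6:1 to 1.5 dB above → -42.5 dB.
Stage 3: -42.5 dB ≤ -23 dB, so stage 3 doesn't engage; output -42.5 dB.

-42.5 dB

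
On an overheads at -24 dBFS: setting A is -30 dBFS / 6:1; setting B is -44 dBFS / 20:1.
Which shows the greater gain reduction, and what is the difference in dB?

A: 6 dB over, compressed to 1 dB over, so 5 dB of GR.
B: 20 dB over, compressed to 1 dB over, so 19 dB of GR.
Difference: 14 dB in favour of B.

B, by 14 dB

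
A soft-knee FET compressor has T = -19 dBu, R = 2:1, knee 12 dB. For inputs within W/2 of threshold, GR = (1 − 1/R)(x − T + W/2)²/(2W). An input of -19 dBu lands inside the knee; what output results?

x − T + W/2 = -19 − (-19) + 6 = 6.
GR = (1 − 1/2) × 6² / 24 = 0.5 × 36 / 24 = 0.75 dB.
Output = -19 − 0.75 = -19.75 dBu.

-19.75 dBu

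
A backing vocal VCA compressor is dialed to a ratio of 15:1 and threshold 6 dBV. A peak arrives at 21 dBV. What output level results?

7 dBV

21 dBV sits 15 dB over threshold.
The 15 dB excess becomes 1 dB after 15:1 reduction.
That puts the output at 7 dBV.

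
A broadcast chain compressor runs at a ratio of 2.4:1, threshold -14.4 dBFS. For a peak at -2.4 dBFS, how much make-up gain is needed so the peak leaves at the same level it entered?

Without make-up, output = threshold + overshoot/2.4 = -14.4 + 5 = -9.4 dBFS.
Gap to target: 7 dB.

7 dB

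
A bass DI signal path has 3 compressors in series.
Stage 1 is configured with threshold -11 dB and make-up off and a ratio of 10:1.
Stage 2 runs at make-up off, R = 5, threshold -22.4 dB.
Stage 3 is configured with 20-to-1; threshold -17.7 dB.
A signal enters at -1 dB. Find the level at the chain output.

Stage 1: -1 dB is 10 dB over -11 dB; at 10:1 that becomes 1 dB over, giving -10 dB.
Stage 2: overshoot 12.4 dB → 12.4/5 = 2.48 dB → -19.92 dB.
Stage 3: -19.92 dB ≤ -17.7 dB, so stage 3 doesn't engage; output -19.92 dB.

-19.92 dB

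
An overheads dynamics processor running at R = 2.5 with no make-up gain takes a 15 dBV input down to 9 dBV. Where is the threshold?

5 dBV

Let T be the threshold. Output overshoot = (input overshoot)/R, so 9 − T = (15 − T)/2.5.
2.5·(9 − T) = 15 − T → 1.5·T = 22.5 − 15 = 7.5.
T = 7.5/1.5 = 5 dBV.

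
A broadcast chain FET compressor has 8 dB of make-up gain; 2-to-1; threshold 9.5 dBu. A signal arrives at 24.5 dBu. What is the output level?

25 dBu

24.5 dBu sits 15 dB over threshold.
2:1 compression reduces that to 15/2 = 7.5 dB over.
That puts the output at 17 dBu; make-up adds 8 dB, giving 25 dBu.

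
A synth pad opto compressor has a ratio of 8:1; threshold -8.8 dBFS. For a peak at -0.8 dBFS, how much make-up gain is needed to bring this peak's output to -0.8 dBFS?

Without make-up, output = threshold + overshoot/8 = -8.8 + 1 = -7.8 dBFS.
Gap to target: 7 dB.

7 dB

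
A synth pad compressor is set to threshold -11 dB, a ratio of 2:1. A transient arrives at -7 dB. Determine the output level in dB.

Overshoot: -7 − (-11) = 4 dB.
At 2:1 the overshoot is divided by 2, leaving 2 dB above threshold.
So the level is -11 + 2 = -9 dB.

-9 dB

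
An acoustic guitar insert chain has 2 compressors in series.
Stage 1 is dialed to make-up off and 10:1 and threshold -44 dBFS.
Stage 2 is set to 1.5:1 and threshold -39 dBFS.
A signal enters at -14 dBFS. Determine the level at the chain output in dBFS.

-41 dBFS

Stage 1: 30 dB above -44 dBFS, reduced 10:1 to 3 dB above → -41 dBFS.
Stage 2: -41 dBFS ≤ -39 dBFS, so stage 2 doesn't engage; output -41 dBFS.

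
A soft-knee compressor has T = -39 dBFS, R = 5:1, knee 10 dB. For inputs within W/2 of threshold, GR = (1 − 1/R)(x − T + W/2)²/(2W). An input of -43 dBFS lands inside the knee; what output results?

x − T + W/2 = -43 − (-39) + 5 = 1.
GR = (1 − 1/5) × 1² / 20 = 0.8 × 1 / 20 = 0.04 dB.
Output = -43 − 0.04 = -43.04 dBFS.

-43.04 dBFS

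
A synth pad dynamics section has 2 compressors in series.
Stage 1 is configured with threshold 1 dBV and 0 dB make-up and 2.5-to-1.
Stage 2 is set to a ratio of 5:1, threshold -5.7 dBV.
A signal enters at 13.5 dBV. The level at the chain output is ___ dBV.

-3.36 dBV

Stage 1: 13.5 dBV is 12.5 dB over 1 dBV; at 2.5:1 that becomes 5 dB over, giving 6 dBV.
Stage 2: 6 dBV is 11.7 dB over -5.7 dBV; at 5:1 that becomes 2.34 dB over, giving -3.36 dBV.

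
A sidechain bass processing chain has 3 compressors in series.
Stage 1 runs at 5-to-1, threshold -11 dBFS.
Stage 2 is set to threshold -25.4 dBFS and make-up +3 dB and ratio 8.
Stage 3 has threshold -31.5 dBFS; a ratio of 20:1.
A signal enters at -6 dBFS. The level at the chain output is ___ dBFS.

-30.94875 dBFS

Stage 1: 5 dB above -11 dBFS, reduced 5:1 to 1 dB above → -10 dBFS.
Stage 2: overshoot 15.4 dB → 15.4/8 = 1.925 dB → -23.475 dBFS; +3 dB make-up → -20.475 dBFS.
Stage 3: overshoot 11.025 dB → 11.025/20 = 0.55125 dB → -30.94875 dBFS.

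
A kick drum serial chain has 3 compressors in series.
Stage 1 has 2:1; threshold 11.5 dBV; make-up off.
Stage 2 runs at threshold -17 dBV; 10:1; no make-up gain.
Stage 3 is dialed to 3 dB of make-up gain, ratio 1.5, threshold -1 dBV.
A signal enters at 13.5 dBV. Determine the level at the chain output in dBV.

-11.05 dBV

Stage 1: 2 dB above 11.5 dBV, reduced 2:1 to 1 dB above → 12.5 dBV.
Stage 2: overshoot 29.5 dB → 29.5/10 = 2.95 dB → -14.05 dBV.
Stage 3: -14.05 dBV is at or below the -1 dBV threshold — no compression; make-up brings it to -11.05 dBV.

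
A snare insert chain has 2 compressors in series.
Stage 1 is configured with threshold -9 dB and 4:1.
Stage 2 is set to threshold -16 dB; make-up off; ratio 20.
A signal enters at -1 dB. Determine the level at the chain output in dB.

-15.55 dB

Stage 1: overshoot 8 dB → 8/4 = 2 dB → -7 dB.
Stage 2: 9 dB above -16 dB, reduced 20:1 to 0.45 dB above → -15.55 dB.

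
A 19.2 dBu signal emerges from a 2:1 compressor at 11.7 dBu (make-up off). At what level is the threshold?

4.2 dBu

Let T be the threshold. Output overshoot = (input overshoot)/R, so 11.7 − T = (19.2 − T)/2.
2·(11.7 − T) = 19.2 − T → 1·T = 23.4 − 19.2 = 4.2.
T = 4.2/1 = 4.2 dBu.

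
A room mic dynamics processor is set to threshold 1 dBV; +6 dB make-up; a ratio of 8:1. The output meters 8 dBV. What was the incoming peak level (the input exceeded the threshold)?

Remove make-up: 8 − 6 = 2 dBV.
The compressed level sits 2 − 1 = 1 dB over threshold.
Input overshoot = R × output overshoot = 8 dB → input = 1 + 8 = 9 dBV.

9 dBV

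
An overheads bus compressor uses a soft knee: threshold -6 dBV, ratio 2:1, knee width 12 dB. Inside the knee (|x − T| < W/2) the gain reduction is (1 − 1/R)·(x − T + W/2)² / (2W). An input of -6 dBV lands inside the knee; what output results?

x − T + W/2 = -6 − (-6) + 6 = 6.
GR = (1 − 1/2) × 6² / 24 = 0.5 × 36 / 24 = 0.75 dB.
Output = -6 − 0.75 = -6.75 dBV.

-6.75 dBV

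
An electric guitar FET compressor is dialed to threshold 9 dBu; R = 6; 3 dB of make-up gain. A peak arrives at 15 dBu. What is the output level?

The input is 6 dB above the 9 dBu threshold.
6:1 compression reduces that to 6/6 = 1 dB over.
Output = 9 + 1 = 10 dBu; make-up adds 3 dB, giving 13 dBu.

13 dBu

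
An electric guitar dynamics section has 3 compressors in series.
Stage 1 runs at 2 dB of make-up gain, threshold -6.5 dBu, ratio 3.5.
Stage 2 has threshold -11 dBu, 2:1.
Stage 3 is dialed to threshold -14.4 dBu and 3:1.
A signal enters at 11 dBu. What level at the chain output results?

-11.35 dBu

Stage 1: 11 dBu is 17.5 dB over -6.5 dBu; at 3.5:1 that becomes 5 dB over, giving -1.5 dBu; +2 dB make-up → 0.5 dBu.
Stage 2: overshoot 11.5 dB → 11.5/2 = 5.75 dB → -5.25 dBu.
Stage 3: -5.25 dBu is 9.15 dB over -14.4 dBu; at 3:1 that becomes 3.05 dB over, giving -11.35 dBu.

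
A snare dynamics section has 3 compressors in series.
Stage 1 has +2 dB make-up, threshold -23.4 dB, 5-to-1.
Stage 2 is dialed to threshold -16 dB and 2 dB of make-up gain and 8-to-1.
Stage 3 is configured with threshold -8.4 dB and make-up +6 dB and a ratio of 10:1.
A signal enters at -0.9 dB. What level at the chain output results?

-8.9 dB

Stage 1: 22.5 dB above -23.4 dB, reduced 5:1 to 4.5 dB above → -18.9 dB; +2 dB make-up → -16.9 dB.
Stage 2: -16.9 dB ≤ -16 dB, so stage 2 doesn't engage; make-up brings it to -14.9 dB.
Stage 3: below threshold (-14.9 ≤ -8.4); passes unchanged; make-up brings it to -8.9 dB.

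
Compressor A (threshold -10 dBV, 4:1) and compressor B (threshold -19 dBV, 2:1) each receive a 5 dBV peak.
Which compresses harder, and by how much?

A: GR = 15 − 15/4 = 11.25 dB.
B: GR = 24 − 24/2 = 12 dB.
Difference: 0.75 dB in favour of B.

B, by 0.75 dB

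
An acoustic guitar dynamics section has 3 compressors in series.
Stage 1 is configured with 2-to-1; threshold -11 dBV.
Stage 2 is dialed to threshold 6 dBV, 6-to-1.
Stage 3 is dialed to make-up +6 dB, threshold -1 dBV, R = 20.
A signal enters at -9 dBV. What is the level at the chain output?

-4 dBV

Stage 1: overshoot 2 dB → 2/2 = 1 dB → -10 dBV.
Stage 2: below threshold (-10 ≤ 6); passes unchanged; output -10 dBV.
Stage 3: below threshold (-10 ≤ -1); passes unchanged; make-up brings it to -4 dBV.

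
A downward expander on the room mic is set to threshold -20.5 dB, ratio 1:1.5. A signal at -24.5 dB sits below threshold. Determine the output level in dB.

The input is 4 dB below the -20.5 dB threshold.
A 1:1.5 expander multiplies undershoot by 1.5: 4 × 1.5 = 6 dB below threshold.
Output = -20.5 − 6 = -26.5 dB.

-26.5 dB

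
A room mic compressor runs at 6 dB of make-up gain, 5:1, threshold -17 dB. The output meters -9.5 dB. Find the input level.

-9.5 dB

Before make-up, the level was -9.5 − 6 = -15.5 dB.
That's 1.5 dB above the -17 dB threshold.
Undo the ratio: input overshoot = 1.5 × 5 = 7.5 dB, giving input = -9.5 dB.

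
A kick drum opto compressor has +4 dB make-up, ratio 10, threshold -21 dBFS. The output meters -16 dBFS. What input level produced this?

Before make-up, the level was -16 − 4 = -20 dBFS.
Post-compression overshoot = -20 − (-21) = 1 dB.
Input overshoot = R × output overshoot = 10 dB → input = -21 + 10 = -11 dBFS.

-11 dBFS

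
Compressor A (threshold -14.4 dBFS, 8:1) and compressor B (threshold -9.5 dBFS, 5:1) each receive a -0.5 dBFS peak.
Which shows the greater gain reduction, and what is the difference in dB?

A, by 4.9625 dB

A: 13.9 dB over, compressed to 1.7375 dB over, so 12.1625 dB of GR.
B: 9 dB over, compressed to 1.8 dB over, so 7.2 dB of GR.
A applies 4.9625 dB more gain reduction.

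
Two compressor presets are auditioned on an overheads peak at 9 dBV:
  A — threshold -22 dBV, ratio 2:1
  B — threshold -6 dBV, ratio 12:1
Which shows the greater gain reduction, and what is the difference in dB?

A, by 1.75 dB

A: 31 dB over, compressed to 15.5 dB over, so 15.5 dB of GR.
B: 15 dB over, compressed to 1.25 dB over, so 13.75 dB of GR.
A reduces 1.75 dB more.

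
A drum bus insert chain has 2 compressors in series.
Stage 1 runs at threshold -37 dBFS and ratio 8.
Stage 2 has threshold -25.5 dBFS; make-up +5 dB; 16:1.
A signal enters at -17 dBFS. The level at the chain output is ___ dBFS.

Stage 1: 20 dB above -37 dBFS, reduced 8:1 to 2.5 dB above → -34.5 dBFS.
Stage 2: -34.5 dBFS ≤ -25.5 dBFS, so stage 2 doesn't engage; make-up brings it to -29.5 dBFS.

-29.5 dBFS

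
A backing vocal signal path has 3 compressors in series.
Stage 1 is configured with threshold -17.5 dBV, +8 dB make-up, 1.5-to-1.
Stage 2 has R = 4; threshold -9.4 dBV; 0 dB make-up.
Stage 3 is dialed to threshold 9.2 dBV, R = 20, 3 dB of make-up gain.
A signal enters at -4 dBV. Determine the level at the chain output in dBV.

Stage 1: 13.5 dB above -17.5 dBV, reduced 1.5:1 to 9 dB above → -8.5 dBV; +8 dB make-up → -0.5 dBV.
Stage 2: overshoot 8.9 dB → 8.9/4 = 2.225 dB → -7.175 dBV.
Stage 3: -7.175 dBV is at or below the 9.2 dBV threshold — no compression; make-up brings it to -4.175 dBV.

-4.175 dBV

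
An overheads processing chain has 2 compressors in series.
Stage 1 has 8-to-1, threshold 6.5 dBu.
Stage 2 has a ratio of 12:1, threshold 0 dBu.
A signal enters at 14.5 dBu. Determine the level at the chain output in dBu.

Stage 1: 14.5 dBu is 8 dB over 6.5 dBu; at 8:1 that becomes 1 dB over, giving 7.5 dBu.
Stage 2: overshoot 7.5 dB → 7.5/12 = 0.625 dB → 0.625 dBu.

0.625 dBu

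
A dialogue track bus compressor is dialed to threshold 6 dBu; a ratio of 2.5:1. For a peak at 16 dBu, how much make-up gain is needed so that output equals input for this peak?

6 dB

Overshoot 10 dB → 10/2.5 = 4 dB after compression, so the compressed level is 6 + 4 = 10 dBu.
Make-up = target − compressed = 16 − 10 = 6 dB.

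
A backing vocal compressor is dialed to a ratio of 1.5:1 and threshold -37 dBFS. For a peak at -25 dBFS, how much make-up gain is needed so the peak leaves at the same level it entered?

Without make-up, output = threshold + overshoot/1.5 = -37 + 8 = -29 dBFS.
Gap to target: 4 dB.

4 dB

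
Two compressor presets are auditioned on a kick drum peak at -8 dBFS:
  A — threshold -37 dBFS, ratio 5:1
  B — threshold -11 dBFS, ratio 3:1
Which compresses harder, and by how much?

A: GR = 29 − 29/5 = 23.2 dB.
B: GR = 3 − 3/3 = 2 dB.
Difference: 21.2 dB in favour of A.

A, by 21.2 dB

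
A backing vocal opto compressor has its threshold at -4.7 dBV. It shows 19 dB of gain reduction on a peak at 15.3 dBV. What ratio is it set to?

20:1

Input overshoot = 15.3 − (-4.7) = 20 dB.
Output overshoot = 20 − 19 = 1 dB.
Ratio = input overshoot / output overshoot = 20 / 1 = 20.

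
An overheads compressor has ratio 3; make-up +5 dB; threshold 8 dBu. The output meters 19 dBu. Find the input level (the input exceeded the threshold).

26 dBu

Remove make-up: 19 − 5 = 14 dBu.
Post-compression overshoot = 14 − 8 = 6 dB.
Undo the ratio: input overshoot = 6 × 3 = 18 dB, giving input = 26 dBu.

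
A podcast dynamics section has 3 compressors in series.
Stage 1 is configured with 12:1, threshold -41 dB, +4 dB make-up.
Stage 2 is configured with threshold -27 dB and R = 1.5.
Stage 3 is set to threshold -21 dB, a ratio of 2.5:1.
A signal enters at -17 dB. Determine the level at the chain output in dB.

Stage 1: overshoot 24 dB → 24/12 = 2 dB → -39 dB; +4 dB make-up → -35 dB.
Stage 2: -35 dB is at or below the -27 dB threshold — no compression; output -35 dB.
Stage 3: -35 dB is at or below the -21 dB threshold — no compression; output -35 dB.

-35 dB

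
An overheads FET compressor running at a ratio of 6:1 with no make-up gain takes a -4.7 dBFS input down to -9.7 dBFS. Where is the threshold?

-10.7 dBFS

Gain reduction = -4.7 − (-9.7) = 5 dB; output overshoot = GR / (R − 1) = 5 / 5 = 1 dB.
Threshold = output − output overshoot = -9.7 − 1 = -10.7 dBFS.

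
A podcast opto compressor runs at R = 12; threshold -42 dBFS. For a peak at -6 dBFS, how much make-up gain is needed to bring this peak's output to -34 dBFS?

The peak compresses to -42 + 36/12 = -39 dBFS.
To reach -34 dBFS requires -34 − (-39) = 5 dB of make-up.

5 dB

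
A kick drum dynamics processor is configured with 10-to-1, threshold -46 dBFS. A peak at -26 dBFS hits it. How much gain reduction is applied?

18 dB

-26 dBFS exceeds the threshold by 20 dB.
A 10:1 ratio leaves 2 dB of that excess.
So the signal is attenuated by 20 − 2 = 18 dB.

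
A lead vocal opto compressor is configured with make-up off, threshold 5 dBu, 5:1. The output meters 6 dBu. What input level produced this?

The compressed level sits 6 − 5 = 1 dB over threshold.
Before 5:1 compression the overshoot was 1 × 5 = 5 dB, so input = 5 + 5 = 10 dBu.

10 dBu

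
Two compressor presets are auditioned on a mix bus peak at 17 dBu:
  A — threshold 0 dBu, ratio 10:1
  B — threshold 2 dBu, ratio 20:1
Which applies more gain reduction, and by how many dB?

A: overshoot 17 dB → output overshoot 1.7 dB → GR 15.3 dB.
B: overshoot 15 dB → output overshoot 0.75 dB → GR 14.25 dB.
Difference: 1.05 dB in favour of A.

A, by 1.05 dB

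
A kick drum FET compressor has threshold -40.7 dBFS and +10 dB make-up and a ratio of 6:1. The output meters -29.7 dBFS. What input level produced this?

-34.7 dBFS

Before make-up, the level was -29.7 − 10 = -39.7 dBFS.
Post-compression overshoot = -39.7 − (-40.7) = 1 dB.
Before 6:1 compression the overshoot was 1 × 6 = 6 dB, so input = -40.7 + 6 = -34.7 dBFS.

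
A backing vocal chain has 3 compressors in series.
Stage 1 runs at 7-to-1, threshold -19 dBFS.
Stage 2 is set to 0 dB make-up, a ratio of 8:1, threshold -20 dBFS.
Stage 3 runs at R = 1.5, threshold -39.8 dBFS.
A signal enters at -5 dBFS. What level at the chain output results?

Stage 1: overshoot 14 dB → 14/7 = 2 dB → -17 dBFS.
Stage 2: 3 dB above -20 dBFS, reduced 8:1 to 0.375 dB above → -19.625 dBFS.
Stage 3: -19.625 dBFS is 20.175 dB over -39.8 dBFS; at 1.5:1 that becomes 13.45 dB over, giving -26.35 dBFS.

-26.35 dBFS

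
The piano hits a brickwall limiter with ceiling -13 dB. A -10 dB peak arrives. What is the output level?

The limiter clamps the peak to its -13 dB ceiling.

-13 dB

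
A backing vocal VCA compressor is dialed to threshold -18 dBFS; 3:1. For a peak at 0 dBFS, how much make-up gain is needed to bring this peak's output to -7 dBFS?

Without make-up, output = threshold + overshoot/3 = -18 + 6 = -12 dBFS.
Gap to target: 5 dB.

5 dB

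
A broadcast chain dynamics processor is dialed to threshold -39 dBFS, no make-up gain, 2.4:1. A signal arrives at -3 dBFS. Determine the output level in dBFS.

The input is 36 dB above the -39 dBFS threshold.
2.4:1 compression reduces that to 36/2.4 = 15 dB over.
That puts the output at -24 dBFS.

-24 dBFS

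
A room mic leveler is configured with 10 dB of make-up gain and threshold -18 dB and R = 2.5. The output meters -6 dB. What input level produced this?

-13 dB

Remove make-up: -6 − 10 = -16 dB.
Post-compression overshoot = -16 − (-18) = 2 dB.
Undo the ratio: input overshoot = 2 × 2.5 = 5 dB, giving input = -13 dB.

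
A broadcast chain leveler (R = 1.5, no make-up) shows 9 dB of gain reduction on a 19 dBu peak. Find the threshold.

-8 dBu

Gain reduction = 19 − 10 = 9 dB; output overshoot = GR / (R − 1) = 9 / 0.5 = 18 dB.
Threshold = output − output overshoot = 10 − 18 = -8 dBu.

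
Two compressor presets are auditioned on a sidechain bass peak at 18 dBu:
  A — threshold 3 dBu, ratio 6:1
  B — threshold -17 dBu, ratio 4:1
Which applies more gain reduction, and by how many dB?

B, by 13.75 dB

A: 15 dB over, compressed to 2.5 dB over, so 12.5 dB of GR.
B: 35 dB over, compressed to 8.75 dB over, so 26.25 dB of GR.
Difference: 13.75 dB in favour of B.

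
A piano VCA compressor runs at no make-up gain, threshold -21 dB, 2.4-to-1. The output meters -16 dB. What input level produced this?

-9 dB

The compressed level sits -16 − (-21) = 5 dB over threshold.
Input overshoot = R × output overshoot = 12 dB → input = -21 + 12 = -9 dB.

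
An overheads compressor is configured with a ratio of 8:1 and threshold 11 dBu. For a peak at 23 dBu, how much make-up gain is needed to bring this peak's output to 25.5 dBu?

Overshoot 12 dB → 12/8 = 1.5 dB after compression, so the compressed level is 11 + 1.5 = 12.5 dBu.
Make-up = target − compressed = 25.5 − 12.5 = 13 dB.

13 dB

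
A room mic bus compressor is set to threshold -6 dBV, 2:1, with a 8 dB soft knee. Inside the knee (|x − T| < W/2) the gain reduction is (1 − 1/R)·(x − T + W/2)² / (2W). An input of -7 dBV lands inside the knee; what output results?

-7.28125 dBV

x − T + W/2 = -7 − (-6) + 4 = 3.
GR = (1 − 1/2) × 3² / 16 = 0.5 × 9 / 16 = 0.28125 dB.
Output = -7 − 0.28125 = -7.28125 dBV.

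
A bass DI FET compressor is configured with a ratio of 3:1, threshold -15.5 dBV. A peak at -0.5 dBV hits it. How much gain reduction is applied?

-0.5 dBV exceeds the threshold by 15 dB.
After 3:1 compression the overshoot becomes 15/3 = 5 dB.
So the signal is attenuated by 15 − 5 = 10 dB.

10 dB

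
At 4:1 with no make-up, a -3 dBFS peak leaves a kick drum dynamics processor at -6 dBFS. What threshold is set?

Input is 4 dB above T (since output overshoot × R = input overshoot: (-6 − T)·4 = -3 − T gives T = -7 dBFS).
Check: -7 + (-3 − (-7))/4 = -7 + 1 = -6 dBFS. ✓

-7 dBFS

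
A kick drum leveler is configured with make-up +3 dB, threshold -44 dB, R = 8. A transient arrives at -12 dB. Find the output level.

-12 dB sits 32 dB over threshold.
The 32 dB excess becomes 4 dB after 8:1 reduction.
So the level is -44 + 4 = -40 dB; make-up adds 3 dB, giving -37 dB.

-37 dB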